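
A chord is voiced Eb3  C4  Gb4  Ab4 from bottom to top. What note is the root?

Reordering Eb, C, Gb, Ab into stacked thirds gives Ab–C–Eb–Gb; the bottom of that stack, Ab, is the root.

Ab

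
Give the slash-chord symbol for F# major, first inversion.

First inversion of F# major has the third (A#) in the bass. As a slash chord: F#maj/A#.

F#maj/A#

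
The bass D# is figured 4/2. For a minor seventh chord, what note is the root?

E#

The figures 4/2 mean the seventh of the chord is in the bass. If D# is the seventh of a minor seventh chord, the root is E# (chord tones E#–G#–B#–D#).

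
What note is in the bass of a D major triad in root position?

D

In root position the root is lowest. For D major (D–F#–A) that is D.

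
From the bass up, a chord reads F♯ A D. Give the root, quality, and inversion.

D major, first inversion

Reducing to letter names: F#, A, D. These stack in thirds as D–F#–A — a D major triad.
The lowest note is F#, the third of the chord, so this is first inversion (figured bass 6).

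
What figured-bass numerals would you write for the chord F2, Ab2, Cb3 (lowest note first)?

The notes F, Ab, Cb stack in thirds as F–Ab–Cb — an F diminished triad. The bass F is the root, so this is root position: figured 5/3.

5/3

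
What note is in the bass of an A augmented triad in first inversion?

C#

In first inversion the third is lowest. For A augmented (A–C#–E#) that is C#.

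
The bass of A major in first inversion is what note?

A major is A–C#–E. First inversion places the third in the bass: C#.

C#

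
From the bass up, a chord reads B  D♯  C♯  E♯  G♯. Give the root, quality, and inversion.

C# dominant ninth, third inversion

The distinct note names are B, D#, C#, E#, G#. Stacked in thirds they read C#–E#–G#–B–D#, which is a dominant ninth chord on C#.
B is the seventh of C# dominant ninth; seventh in the bass means third inversion.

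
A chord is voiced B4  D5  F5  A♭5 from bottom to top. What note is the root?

The distinct letter names are B, D, F, Ab. Arranged as a stack of thirds they read B–D–F–Ab, so B is the root (a B diminished seventh chord).

B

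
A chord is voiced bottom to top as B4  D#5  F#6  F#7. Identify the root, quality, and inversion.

The distinct note names are B, D#, F#. Stacked in thirds they read B–D#–F#, which is a major triad on B.
With the root (B) in the bass, the chord is in root position (figured bass 5/3).

B major, root position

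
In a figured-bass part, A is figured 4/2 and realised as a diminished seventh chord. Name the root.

The figures 4/2 mean the seventh of the chord is in the bass. If A is the seventh of a diminished seventh chord, the root is B# (chord tones B#–D#–F#–A).

B#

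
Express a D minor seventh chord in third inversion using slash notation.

Third inversion of D minor seventh has the seventh (C) in the bass. As a slash chord: Dm7/C.

Dm7/C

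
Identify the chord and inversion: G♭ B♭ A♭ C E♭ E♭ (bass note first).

Reducing to letter names: Gb, Bb, Ab, C, Eb. These stack in thirds as Ab–C–Eb–Gb–Bb — an Ab dominant ninth chord.
With the seventh (Gb) in the bass, the chord is in third inversion.

Ab dominant ninth, third inversion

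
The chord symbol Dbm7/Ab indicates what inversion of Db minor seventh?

second inversion

Dbm7/Ab means Db minor seventh with Ab in the bass. Ab is the fifth of Db minor seventh (Db–Fb–Ab–Cb), so this is second inversion.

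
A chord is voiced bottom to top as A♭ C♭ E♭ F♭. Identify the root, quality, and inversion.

The pitch classes Ab, Cb, Eb, Fb arrange in thirds as Fb–Ab–Cb–Eb: an Fb major seventh chord.
Ab is the third of Fb major seventh; third in the bass means first inversion (figured bass 6/5).

Fb major seventh, first inversion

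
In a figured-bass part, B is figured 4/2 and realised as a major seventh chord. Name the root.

C

The figures 4/2 mean the seventh of the chord is in the bass. If B is the seventh of a major seventh chord, the root is C (chord tones C–E–G–B).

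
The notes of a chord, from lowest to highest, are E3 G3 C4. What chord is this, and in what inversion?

The distinct note names are E, G, C. Stacked in thirds they read C–E–G, which is a major triad on C.
E is the third of C major; third in the bass means first inversion (figured bass 6).

C major, first inversion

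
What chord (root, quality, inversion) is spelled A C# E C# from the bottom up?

The pitch classes A, C#, E arrange in thirds as A–C#–E: an A major triad.
A is the root of A major; root in the bass means root position (figured bass 5/3).

A major, root position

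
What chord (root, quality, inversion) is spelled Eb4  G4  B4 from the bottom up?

Eb augmented, root position

Reducing to letter names: Eb, G, B. These stack in thirds as Eb–G–B — an Eb augmented triad.
With the root (Eb) in the bass, the chord is in root position (figured bass 5/3).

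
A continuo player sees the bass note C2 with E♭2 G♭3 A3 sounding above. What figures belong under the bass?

The notes C, Eb, Gb, A stack in thirds as A–C–Eb–Gb — an A diminished seventh chord. The bass C is the third, so this is first inversion: figured 6/5.

6/5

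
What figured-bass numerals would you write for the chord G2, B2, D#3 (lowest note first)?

5/3

The notes G, B, D# stack in thirds as G–B–D# — a G augmented triad. The bass G is the root, so this is root position: figured 5/3.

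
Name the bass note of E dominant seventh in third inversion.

The seventh of E dominant seventh (E–G#–B–D) is D; that is the bass in third inversion.

D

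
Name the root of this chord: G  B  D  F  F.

The distinct letter names are G, B, D, F. Arranged as a stack of thirds they read G–B–D–F, so G is the root (a G dominant seventh chord).

G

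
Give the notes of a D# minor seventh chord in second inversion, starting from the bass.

The chord tones are D#–F#–A#–C#. With the fifth (A#) lowest for second inversion: A#, C#, D#, F#.

A#, C#, D#, F#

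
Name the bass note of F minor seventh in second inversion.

C

F minor seventh is F–Ab–C–Eb. Second inversion places the fifth in the bass: C.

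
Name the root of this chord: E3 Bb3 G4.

E

E, Bb, G are the tones of an E diminished triad (E–G–Bb), making E the root.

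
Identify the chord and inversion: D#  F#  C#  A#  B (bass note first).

The pitch classes D#, F#, C#, A#, B arrange in thirds as B–D#–F#–A#–C#: a B major ninth chord.
With the third (D#) in the bass, the chord is in first inversion.

B major ninth, first inversion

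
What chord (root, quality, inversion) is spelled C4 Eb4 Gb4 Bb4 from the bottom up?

C half-diminished seventh, root position

The pitch classes C, Eb, Gb, Bb arrange in thirds as C–Eb–Gb–Bb: a C half-diminished seventh chord.
The lowest note is C, the root of the chord, so this is root position (figured bass 7).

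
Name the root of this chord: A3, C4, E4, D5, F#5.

The distinct letter names are A, C, E, D, F#. Arranged as a stack of thirds they read D–F#–A–C–E, so D is the root (a D dominant ninth chord).

D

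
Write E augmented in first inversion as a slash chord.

First inversion of E augmented has the third (G#) in the bass. As a slash chord: Eaug/G#.

Eaug/G#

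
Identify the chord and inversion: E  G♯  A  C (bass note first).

Reducing to letter names: E, G#, A, C. These stack in thirds as A–C–E–G# — an A minor-major seventh chord.
With the fifth (E) in the bass, the chord is in second inversion (figured bass 4/3).

A minor-major seventh, second inversion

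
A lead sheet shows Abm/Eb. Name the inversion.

second inversion

Abm/Eb means Ab minor with Eb in the bass. Eb is the fifth of Ab minor (Ab–Cb–Eb), so this is second inversion.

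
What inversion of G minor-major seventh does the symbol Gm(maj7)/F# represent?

Gm(maj7)/F# means G minor-major seventh with F# in the bass. F# is the seventh of G minor-major seventh (G–Bb–D–F#), so this is third inversion.

third inversion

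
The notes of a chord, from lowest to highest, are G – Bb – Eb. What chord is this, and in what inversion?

Eb major, first inversion

Reducing to letter names: G, Bb, Eb. These stack in thirds as Eb–G–Bb — an Eb major triad.
G is the third of Eb major; third in the bass means first inversion (figured bass 6).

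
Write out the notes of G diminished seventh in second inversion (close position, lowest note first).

Db, Fb, G, Bb

The chord tones are G–Bb–Db–Fb. With the fifth (Db) lowest for second inversion: Db, Fb, G, Bb.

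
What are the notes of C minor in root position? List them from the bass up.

C, Eb, G

Spelling C minor: C–Eb–G. In root position the root is bass, giving C, Eb, G from the bottom.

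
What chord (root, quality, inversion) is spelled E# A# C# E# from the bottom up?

The pitch classes E#, A#, C# arrange in thirds as A#–C#–E#: an A# minor triad.
E# is the fifth of A# minor; fifth in the bass means second inversion (figured bass 6/4).

A# minor, second inversion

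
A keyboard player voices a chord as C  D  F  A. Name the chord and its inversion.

D minor seventh, third inversion

The pitch classes C, D, F, A arrange in thirds as D–F–A–C: a D minor seventh chord.
With the seventh (C) in the bass, the chord is in third inversion (figured bass 4/2).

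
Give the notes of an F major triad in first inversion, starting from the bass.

Spelling F major: F–A–C. In first inversion the third is bass, giving A, C, F from the bottom.

A, C, F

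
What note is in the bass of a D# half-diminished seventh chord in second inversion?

A

In second inversion the fifth is lowest. For D# half-diminished seventh (D#–F#–A–C#) that is A.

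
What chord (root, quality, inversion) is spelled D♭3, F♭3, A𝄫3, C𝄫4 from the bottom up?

Db diminished seventh, root position

The distinct note names are Db, Fb, Abb, Cbb. Stacked in thirds they read Db–Fb–Abb–Cbb, which is a diminished seventh chord on Db.
The lowest note is Db, the root of the chord, so this is root position (figured bass 7).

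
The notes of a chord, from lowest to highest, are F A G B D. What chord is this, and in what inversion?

The distinct note names are F, A, G, B, D. Stacked in thirds they read G–B–D–F–A, which is a dominant ninth chord on G.
With the seventh (F) in the bass, the chord is in third inversion.

G dominant ninth, third inversion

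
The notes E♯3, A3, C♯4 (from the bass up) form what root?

A

The distinct letter names are E#, A, C#. Arranged as a stack of thirds they read A–C#–E#, so A is the root (an A augmented triad).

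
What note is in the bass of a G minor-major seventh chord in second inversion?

G minor-major seventh is G–Bb–D–F#. Second inversion places the fifth in the bass: D.

D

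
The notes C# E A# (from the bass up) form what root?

A#

The distinct letter names are C#, E, A#. Arranged as a stack of thirds they read A#–C#–E, so A# is the root (an A# diminished triad).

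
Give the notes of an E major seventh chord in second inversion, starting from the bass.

Spelling E major seventh: E–G#–B–D#. In second inversion the fifth is bass, giving B, D#, E, G# from the bottom.

B, D#, E, G#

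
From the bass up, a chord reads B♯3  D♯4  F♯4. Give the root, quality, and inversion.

Reducing to letter names: B#, D#, F#. These stack in thirds as B#–D#–F# — a B# diminished triad.
With the root (B#) in the bass, the chord is in root position (figured bass 5/3).

B# diminished, root position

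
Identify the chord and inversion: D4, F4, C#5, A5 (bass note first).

D minor-major seventh, root position

The pitch classes D, F, C#, A arrange in thirds as D–F–A–C#: a D minor-major seventh chord.
With the root (D) in the bass, the chord is in root position (figured bass 7).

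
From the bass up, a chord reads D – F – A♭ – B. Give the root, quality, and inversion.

B diminished seventh, first inversion

The pitch classes D, F, Ab, B arrange in thirds as B–D–F–Ab: a B diminished seventh chord.
With the third (D) in the bass, the chord is in first inversion (figured bass 6/5).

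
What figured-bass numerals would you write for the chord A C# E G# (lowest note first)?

The notes A, C#, E, G# stack in thirds as A–C#–E–G# — an A major seventh chord. The bass A is the root, so this is root position: figured 7.

7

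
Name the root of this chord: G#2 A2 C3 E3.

A

The distinct letter names are G#, A, C, E. Arranged as a stack of thirds they read A–C–E–G#, so A is the root (an A minor-major seventh chord).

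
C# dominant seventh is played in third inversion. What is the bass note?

In third inversion the seventh is lowest. For C# dominant seventh (C#–E#–G#–B) that is B.

B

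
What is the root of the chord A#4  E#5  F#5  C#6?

F#

The distinct letter names are A#, E#, F#, C#. Arranged as a stack of thirds they read F#–A#–C#–E#, so F# is the root (an F# major seventh chord).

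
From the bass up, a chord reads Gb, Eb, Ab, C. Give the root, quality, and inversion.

Ab dominant seventh, third inversion

The pitch classes Gb, Eb, Ab, C arrange in thirds as Ab–C–Eb–Gb: an Ab dominant seventh chord.
Gb is the seventh of Ab dominant seventh; seventh in the bass means third inversion (figured bass 4/2).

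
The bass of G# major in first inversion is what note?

B#

G# major is G#–B#–D#. First inversion places the third in the bass: B#.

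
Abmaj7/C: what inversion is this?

Abmaj7/C means Ab major seventh with C in the bass. C is the third of Ab major seventh (Ab–C–Eb–G), so this is first inversion.

first inversion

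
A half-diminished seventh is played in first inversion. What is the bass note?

C

In first inversion the third is lowest. For A half-diminished seventh (A–C–Eb–G) that is C.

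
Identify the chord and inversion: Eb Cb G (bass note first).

The pitch classes Eb, Cb, G arrange in thirds as Cb–Eb–G: a Cb augmented triad.
The lowest note is Eb, the third of the chord, so this is first inversion (figured bass 6).

Cb augmented, first inversion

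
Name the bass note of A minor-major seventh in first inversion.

C

A minor-major seventh is A–C–E–G#. First inversion places the third in the bass: C.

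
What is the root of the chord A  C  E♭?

The distinct letter names are A, C, Eb. Arranged as a stack of thirds they read A–C–Eb, so A is the root (an A diminished triad).

A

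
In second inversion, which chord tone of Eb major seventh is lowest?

Bb

The fifth of Eb major seventh (Eb–G–Bb–D) is Bb; that is the bass in second inversion.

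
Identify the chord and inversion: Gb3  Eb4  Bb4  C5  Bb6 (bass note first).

The distinct note names are Gb, Eb, Bb, C. Stacked in thirds they read C–Eb–Gb–Bb, which is a half-diminished seventh chord on C.
The lowest note is Gb, the fifth of the chord, so this is second inversion (figured bass 4/3).

C half-diminished seventh, second inversion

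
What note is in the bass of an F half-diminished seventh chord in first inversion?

In first inversion the third is lowest. For F half-diminished seventh (F–Ab–Cb–Eb) that is Ab.

Ab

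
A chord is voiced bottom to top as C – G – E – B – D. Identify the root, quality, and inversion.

Reducing to letter names: C, G, E, B, D. These stack in thirds as C–E–G–B–D — a C major ninth chord.
With the root (C) in the bass, the chord is in root position.

C major ninth, root position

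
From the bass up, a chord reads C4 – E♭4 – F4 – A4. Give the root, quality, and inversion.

F dominant seventh, second inversion

The distinct note names are C, Eb, F, A. Stacked in thirds they read F–A–C–Eb, which is a dominant seventh chord on F.
C is the fifth of F dominant seventh; fifth in the bass means second inversion (figured bass 4/3).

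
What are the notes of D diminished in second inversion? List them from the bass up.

Ab, D, F

D diminished is D–F–Ab. Second inversion puts the fifth (Ab) in the bass, with the remaining tones above: Ab, D, F.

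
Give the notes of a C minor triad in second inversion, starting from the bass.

Spelling C minor: C–Eb–G. In second inversion the fifth is bass, giving G, C, Eb from the bottom.

G, C, Eb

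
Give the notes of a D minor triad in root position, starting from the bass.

D minor is D–F–A. Root position puts the root (D) in the bass, with the remaining tones above: D, F, A.

D, F, A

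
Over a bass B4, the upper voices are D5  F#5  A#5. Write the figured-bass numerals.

The notes B, D, F#, A# stack in thirds as B–D–F#–A# — a B minor-major seventh chord. The bass B is the root, so this is root position: figured 7.

7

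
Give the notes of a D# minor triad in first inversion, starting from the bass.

F#, A#, D#

D# minor is D#–F#–A#. First inversion puts the third (F#) in the bass, with the remaining tones above: F#, A#, D#.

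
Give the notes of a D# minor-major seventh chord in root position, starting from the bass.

Spelling D# minor-major seventh: D#–F#–A#–C##. In root position the root is bass, giving D#, F#, A#, C## from the bottom.

D#, F#, A#, C##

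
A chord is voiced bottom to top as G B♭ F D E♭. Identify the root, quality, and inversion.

Reducing to letter names: G, Bb, F, D, Eb. These stack in thirds as Eb–G–Bb–D–F — an Eb major ninth chord.
G is the third of Eb major ninth; third in the bass means first inversion.

Eb major ninth, first inversion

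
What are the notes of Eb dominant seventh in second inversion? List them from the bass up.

The chord tones are Eb–G–Bb–Db. With the fifth (Bb) lowest for second inversion: Bb, Db, Eb, G.

Bb, Db, Eb, G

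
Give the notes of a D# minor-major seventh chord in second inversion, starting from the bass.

The chord tones are D#–F#–A#–C##. With the fifth (A#) lowest for second inversion: A#, C##, D#, F#.

A#, C##, D#, F#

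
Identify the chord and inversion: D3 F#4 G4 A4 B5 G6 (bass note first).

The distinct note names are D, F#, G, A, B. Stacked in thirds they read G–B–D–F#–A, which is a major ninth chord on G.
The lowest note is D, the fifth of the chord, so this is second inversion.

G major ninth, second inversion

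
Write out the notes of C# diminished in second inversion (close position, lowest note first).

G, C#, E

Spelling C# diminished: C#–E–G. In second inversion the fifth is bass, giving G, C#, E from the bottom.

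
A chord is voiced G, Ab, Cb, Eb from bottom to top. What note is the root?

Ab

Reordering G, Ab, Cb, Eb into stacked thirds gives Ab–Cb–Eb–G; the bottom of that stack, Ab, is the root.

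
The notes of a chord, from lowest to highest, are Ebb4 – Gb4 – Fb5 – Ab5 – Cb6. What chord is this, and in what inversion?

Fb dominant ninth, third inversion

The distinct note names are Ebb, Gb, Fb, Ab, Cb. Stacked in thirds they read Fb–Ab–Cb–Ebb–Gb, which is a dominant ninth chord on Fb.
The lowest note is Ebb, the seventh of the chord, so this is third inversion.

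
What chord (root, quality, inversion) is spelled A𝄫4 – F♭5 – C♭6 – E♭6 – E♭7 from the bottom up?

The distinct note names are Abb, Fb, Cb, Eb. Stacked in thirds they read Fb–Abb–Cb–Eb, which is a minor-major seventh chord on Fb.
Abb is the third of Fb minor-major seventh; third in the bass means first inversion (figured bass 6/5).

Fb minor-major seventh, first inversion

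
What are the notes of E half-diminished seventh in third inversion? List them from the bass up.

E half-diminished seventh is E–G–Bb–D. Third inversion puts the seventh (D) in the bass, with the remaining tones above: D, E, G, Bb.

D, E, G, Bb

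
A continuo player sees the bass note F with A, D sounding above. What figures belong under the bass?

The notes F, A, D stack in thirds as D–F–A — a D minor triad. The bass F is the third, so this is first inversion: figured 6.

6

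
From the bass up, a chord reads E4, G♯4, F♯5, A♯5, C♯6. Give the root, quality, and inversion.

The pitch classes E, G#, F#, A#, C# arrange in thirds as F#–A#–C#–E–G#: an F# dominant ninth chord.
The lowest note is E, the seventh of the chord, so this is third inversion.

F# dominant ninth, third inversion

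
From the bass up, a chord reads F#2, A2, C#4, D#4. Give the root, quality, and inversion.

The distinct note names are F#, A, C#, D#. Stacked in thirds they read D#–F#–A–C#, which is a half-diminished seventh chord on D#.
With the third (F#) in the bass, the chord is in first inversion (figured bass 6/5).

D# half-diminished seventh, first inversion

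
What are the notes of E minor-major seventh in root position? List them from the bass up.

E, G, B, D#

The chord tones are E–G–B–D#. With the root (E) lowest for root position: E, G, B, D#.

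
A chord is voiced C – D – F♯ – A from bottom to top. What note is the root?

Reordering C, D, F#, A into stacked thirds gives D–F#–A–C; the bottom of that stack, D, is the root.

D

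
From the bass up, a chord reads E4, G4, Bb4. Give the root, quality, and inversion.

E diminished, root position

The pitch classes E, G, Bb arrange in thirds as E–G–Bb: an E diminished triad.
The lowest note is E, the root of the chord, so this is root position (figured bass 5/3).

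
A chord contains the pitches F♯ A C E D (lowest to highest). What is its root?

F#, A, C, E, D are the tones of a D dominant ninth chord (D–F#–A–C–E), making D the root.

D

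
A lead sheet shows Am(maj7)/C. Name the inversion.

first inversion

Am(maj7)/C means A minor-major seventh with C in the bass. C is the third of A minor-major seventh (A–C–E–G#), so this is first inversion.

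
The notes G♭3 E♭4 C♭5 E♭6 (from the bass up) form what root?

The distinct letter names are Gb, Eb, Cb. Arranged as a stack of thirds they read Cb–Eb–Gb, so Cb is the root (a Cb major triad).

Cb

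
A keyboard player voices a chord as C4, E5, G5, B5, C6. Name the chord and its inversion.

C major seventh, root position

The distinct note names are C, E, G, B. Stacked in thirds they read C–E–G–B, which is a major seventh chord on C.
With the root (C) in the bass, the chord is in root position (figured bass 7).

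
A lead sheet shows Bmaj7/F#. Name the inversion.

Bmaj7/F# means B major seventh with F# in the bass. F# is the fifth of B major seventh (B–D#–F#–A#), so this is second inversion.

second inversion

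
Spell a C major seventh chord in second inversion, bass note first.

G, B, C, E

C major seventh is C–E–G–B. Second inversion puts the fifth (G) in the bass, with the remaining tones above: G, B, C, E.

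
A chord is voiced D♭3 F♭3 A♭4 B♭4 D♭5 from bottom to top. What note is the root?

Bb

Reordering Db, Fb, Ab, Bb into stacked thirds gives Bb–Db–Fb–Ab; the bottom of that stack, Bb, is the root.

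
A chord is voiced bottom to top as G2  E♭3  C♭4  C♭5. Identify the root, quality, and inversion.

Cb augmented, second inversion

The distinct note names are G, Eb, Cb. Stacked in thirds they read Cb–Eb–G, which is an augmented triad on Cb.
G is the fifth of Cb augmented; fifth in the bass means second inversion (figured bass 6/4).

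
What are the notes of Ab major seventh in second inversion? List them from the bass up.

Eb, G, Ab, C

Spelling Ab major seventh: Ab–C–Eb–G. In second inversion the fifth is bass, giving Eb, G, Ab, C from the bottom.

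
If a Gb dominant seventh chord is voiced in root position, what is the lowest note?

The root of Gb dominant seventh (Gb–Bb–Db–Fb) is Gb; that is the bass in root position.

Gb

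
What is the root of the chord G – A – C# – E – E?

A

The distinct letter names are G, A, C#, E. Arranged as a stack of thirds they read A–C#–E–G, so A is the root (an A dominant seventh chord).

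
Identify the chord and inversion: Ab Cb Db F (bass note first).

Db dominant seventh, second inversion

The pitch classes Ab, Cb, Db, F arrange in thirds as Db–F–Ab–Cb: a Db dominant seventh chord.
With the fifth (Ab) in the bass, the chord is in second inversion (figured bass 4/3).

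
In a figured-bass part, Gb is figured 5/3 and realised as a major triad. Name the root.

Gb

The figures 5/3 mean the root of the chord is in the bass. If Gb is the root of a major triad, the root is Gb (chord tones Gb–Bb–Db).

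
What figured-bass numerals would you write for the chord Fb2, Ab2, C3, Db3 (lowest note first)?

The notes Fb, Ab, C, Db stack in thirds as Db–Fb–Ab–C — a Db minor-major seventh chord. The bass Fb is the third, so this is first inversion: figured 6/5.

6/5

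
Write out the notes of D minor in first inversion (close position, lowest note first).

Spelling D minor: D–F–A. In first inversion the third is bass, giving F, A, D from the bottom.

F, A, D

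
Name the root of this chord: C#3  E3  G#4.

Reordering C#, E, G# into stacked thirds gives C#–E–G#; the bottom of that stack, C#, is the root.

C#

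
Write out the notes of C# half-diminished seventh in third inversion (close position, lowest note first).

B, C#, E, G

Spelling C# half-diminished seventh: C#–E–G–B. In third inversion the seventh is bass, giving B, C#, E, G from the bottom.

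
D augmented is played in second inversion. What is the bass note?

D augmented is D–F#–A#. Second inversion places the fifth in the bass: A#.

A#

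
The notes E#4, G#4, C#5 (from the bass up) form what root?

C#

E#, G#, C# are the tones of a C# major triad (C#–E#–G#), making C# the root.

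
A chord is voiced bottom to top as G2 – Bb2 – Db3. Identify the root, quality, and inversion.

G diminished, root position

Reducing to letter names: G, Bb, Db. These stack in thirds as G–Bb–Db — a G diminished triad.
The lowest note is G, the root of the chord, so this is root position (figured bass 5/3).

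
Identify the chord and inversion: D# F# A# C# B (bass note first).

B major ninth, first inversion

Reducing to letter names: D#, F#, A#, C#, B. These stack in thirds as B–D#–F#–A#–C# — a B major ninth chord.
With the third (D#) in the bass, the chord is in first inversion.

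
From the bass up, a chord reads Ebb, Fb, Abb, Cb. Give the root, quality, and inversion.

The distinct note names are Ebb, Fb, Abb, Cb. Stacked in thirds they read Fb–Abb–Cb–Ebb, which is a minor seventh chord on Fb.
The lowest note is Ebb, the seventh of the chord, so this is third inversion (figured bass 4/2).

Fb minor seventh, third inversion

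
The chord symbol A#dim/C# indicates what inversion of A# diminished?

first inversion

A#dim/C# means A# diminished with C# in the bass. C# is the third of A# diminished (A#–C#–E), so this is first inversion.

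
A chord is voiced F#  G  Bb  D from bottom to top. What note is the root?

G

The distinct letter names are F#, G, Bb, D. Arranged as a stack of thirds they read G–Bb–D–F#, so G is the root (a G minor-major seventh chord).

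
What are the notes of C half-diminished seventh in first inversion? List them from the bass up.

Spelling C half-diminished seventh: C–Eb–Gb–Bb. In first inversion the third is bass, giving Eb, Gb, Bb, C from the bottom.

Eb, Gb, Bb, C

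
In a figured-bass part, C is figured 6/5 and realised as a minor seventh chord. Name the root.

The figures 6/5 mean the third of the chord is in the bass. If C is the third of a minor seventh chord, the root is A (chord tones A–C–E–G).

A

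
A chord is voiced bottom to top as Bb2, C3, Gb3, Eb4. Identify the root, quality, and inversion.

The pitch classes Bb, C, Gb, Eb arrange in thirds as C–Eb–Gb–Bb: a C half-diminished seventh chord.
With the seventh (Bb) in the bass, the chord is in third inversion (figured bass 4/2).

C half-diminished seventh, third inversion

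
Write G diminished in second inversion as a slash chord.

Gdim/Db

Second inversion of G diminished has the fifth (Db) in the bass. As a slash chord: Gdim/Db.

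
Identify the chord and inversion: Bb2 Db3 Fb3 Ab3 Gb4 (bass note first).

Gb dominant ninth, first inversion

The pitch classes Bb, Db, Fb, Ab, Gb arrange in thirds as Gb–Bb–Db–Fb–Ab: a Gb dominant ninth chord.
The lowest note is Bb, the third of the chord, so this is first inversion.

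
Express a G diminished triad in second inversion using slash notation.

Second inversion of G diminished has the fifth (Db) in the bass. As a slash chord: Gdim/Db.

Gdim/Db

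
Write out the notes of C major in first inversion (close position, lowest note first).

Spelling C major: C–E–G. In first inversion the third is bass, giving E, G, C from the bottom.

E, G, C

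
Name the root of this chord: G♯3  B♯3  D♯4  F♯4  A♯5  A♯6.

G#, B#, D#, F#, A# are the tones of a G# dominant ninth chord (G#–B#–D#–F#–A#), making G# the root.

G#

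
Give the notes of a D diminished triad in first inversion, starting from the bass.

F, Ab, D

The chord tones are D–F–Ab. With the third (F) lowest for first inversion: F, Ab, D.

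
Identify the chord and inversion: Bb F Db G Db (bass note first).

G half-diminished seventh, first inversion

The distinct note names are Bb, F, Db, G. Stacked in thirds they read G–Bb–Db–F, which is a half-diminished seventh chord on G.
With the third (Bb) in the bass, the chord is in first inversion (figured bass 6/5).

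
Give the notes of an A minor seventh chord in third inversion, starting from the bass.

G, A, C, E

Spelling A minor seventh: A–C–E–G. In third inversion the seventh is bass, giving G, A, C, E from the bottom.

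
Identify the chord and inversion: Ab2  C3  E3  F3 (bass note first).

Reducing to letter names: Ab, C, E, F. These stack in thirds as F–Ab–C–E — an F minor-major seventh chord.
With the third (Ab) in the bass, the chord is in first inversion (figured bass 6/5).

F minor-major seventh, first inversion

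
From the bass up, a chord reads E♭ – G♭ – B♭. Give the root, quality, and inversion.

Eb minor, root position

The pitch classes Eb, Gb, Bb arrange in thirds as Eb–Gb–Bb: an Eb minor triad.
With the root (Eb) in the bass, the chord is in root position (figured bass 5/3).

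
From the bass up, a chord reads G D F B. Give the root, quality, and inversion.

Reducing to letter names: G, D, F, B. These stack in thirds as G–B–D–F — a G dominant seventh chord.
The lowest note is G, the root of the chord, so this is root position (figured bass 7).

G dominant seventh, root position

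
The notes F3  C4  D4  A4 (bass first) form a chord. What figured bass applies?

6/5

The notes F, C, D, A stack in thirds as D–F–A–C — a D minor seventh chord. The bass F is the third, so this is first inversion: figured 6/5.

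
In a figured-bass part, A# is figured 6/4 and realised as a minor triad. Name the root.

The figures 6/4 mean the fifth of the chord is in the bass. If A# is the fifth of a minor triad, the root is D# (chord tones D#–F#–A#).

D#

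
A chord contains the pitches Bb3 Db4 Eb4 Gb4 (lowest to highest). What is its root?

Reordering Bb, Db, Eb, Gb into stacked thirds gives Eb–Gb–Bb–Db; the bottom of that stack, Eb, is the root.

Eb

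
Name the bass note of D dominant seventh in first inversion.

D dominant seventh is D–F#–A–C. First inversion places the third in the bass: F#.

F#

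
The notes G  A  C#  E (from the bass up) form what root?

A

Reordering G, A, C#, E into stacked thirds gives A–C#–E–G; the bottom of that stack, A, is the root.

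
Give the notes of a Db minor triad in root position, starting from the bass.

Db, Fb, Ab

Db minor is Db–Fb–Ab. Root position puts the root (Db) in the bass, with the remaining tones above: Db, Fb, Ab.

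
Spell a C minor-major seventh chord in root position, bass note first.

C, Eb, G, B

C minor-major seventh is C–Eb–G–B. Root position puts the root (C) in the bass, with the remaining tones above: C, Eb, G, B.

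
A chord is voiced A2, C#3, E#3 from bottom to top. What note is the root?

A, C#, E# are the tones of an A augmented triad (A–C#–E#), making A the root.

A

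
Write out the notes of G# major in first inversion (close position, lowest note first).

B#, D#, G#

Spelling G# major: G#–B#–D#. In first inversion the third is bass, giving B#, D#, G# from the bottom.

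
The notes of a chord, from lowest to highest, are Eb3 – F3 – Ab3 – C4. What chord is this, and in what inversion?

The distinct note names are Eb, F, Ab, C. Stacked in thirds they read F–Ab–C–Eb, which is a minor seventh chord on F.
With the seventh (Eb) in the bass, the chord is in third inversion (figured bass 4/2).

F minor seventh, third inversion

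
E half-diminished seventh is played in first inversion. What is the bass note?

G

In first inversion the third is lowest. For E half-diminished seventh (E–G–Bb–D) that is G.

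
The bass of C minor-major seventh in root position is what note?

C

C minor-major seventh is C–Eb–G–B. Root position places the root in the bass: C.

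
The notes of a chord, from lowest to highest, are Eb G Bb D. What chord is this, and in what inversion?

Eb major seventh, root position

The pitch classes Eb, G, Bb, D arrange in thirds as Eb–G–Bb–D: an Eb major seventh chord.
Eb is the root of Eb major seventh; root in the bass means root position (figured bass 7).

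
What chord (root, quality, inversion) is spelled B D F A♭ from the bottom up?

Reducing to letter names: B, D, F, Ab. These stack in thirds as B–D–F–Ab — a B diminished seventh chord.
With the root (B) in the bass, the chord is in root position (figured bass 7).

B diminished seventh, root position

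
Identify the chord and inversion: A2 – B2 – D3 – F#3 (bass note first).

The pitch classes A, B, D, F# arrange in thirds as B–D–F#–A: a B minor seventh chord.
A is the seventh of B minor seventh; seventh in the bass means third inversion (figured bass 4/2).

B minor seventh, third inversion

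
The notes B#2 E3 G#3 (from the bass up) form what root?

B#, E, G# are the tones of an E augmented triad (E–G#–B#), making E the root.

E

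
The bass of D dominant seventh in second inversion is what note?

D dominant seventh is D–F#–A–C. Second inversion places the fifth in the bass: A.

A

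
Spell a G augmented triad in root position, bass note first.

G augmented is G–B–D#. Root position puts the root (G) in the bass, with the remaining tones above: G, B, D#.

G, B, D#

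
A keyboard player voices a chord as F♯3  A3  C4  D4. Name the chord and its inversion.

D dominant seventh, first inversion

The pitch classes F#, A, C, D arrange in thirds as D–F#–A–C: a D dominant seventh chord.
F# is the third of D dominant seventh; third in the bass means first inversion (figured bass 6/5).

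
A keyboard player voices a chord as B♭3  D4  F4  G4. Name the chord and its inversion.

G minor seventh, first inversion

The distinct note names are Bb, D, F, G. Stacked in thirds they read G–Bb–D–F, which is a minor seventh chord on G.
With the third (Bb) in the bass, the chord is in first inversion (figured bass 6/5).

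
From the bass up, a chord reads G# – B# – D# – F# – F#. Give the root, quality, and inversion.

G# dominant seventh, root position

The distinct note names are G#, B#, D#, F#. Stacked in thirds they read G#–B#–D#–F#, which is a dominant seventh chord on G#.
The lowest note is G#, the root of the chord, so this is root position (figured bass 7).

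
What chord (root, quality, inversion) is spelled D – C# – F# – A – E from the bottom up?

D major ninth, root position

Reducing to letter names: D, C#, F#, A, E. These stack in thirds as D–F#–A–C#–E — a D major ninth chord.
D is the root of D major ninth; root in the bass means root position.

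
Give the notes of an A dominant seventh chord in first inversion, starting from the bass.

Spelling A dominant seventh: A–C#–E–G. In first inversion the third is bass, giving C#, E, G, A from the bottom.

C#, E, G, A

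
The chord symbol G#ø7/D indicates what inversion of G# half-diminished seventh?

G#ø7/D means G# half-diminished seventh with D in the bass. D is the fifth of G# half-diminished seventh (G#–B–D–F#), so this is second inversion.

second inversion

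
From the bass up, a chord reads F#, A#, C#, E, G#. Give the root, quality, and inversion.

Reducing to letter names: F#, A#, C#, E, G#. These stack in thirds as F#–A#–C#–E–G# — an F# dominant ninth chord.
F# is the root of F# dominant ninth; root in the bass means root position.

F# dominant ninth, root position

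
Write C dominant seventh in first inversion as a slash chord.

First inversion of C dominant seventh has the third (E) in the bass. As a slash chord: C7/E.

C7/E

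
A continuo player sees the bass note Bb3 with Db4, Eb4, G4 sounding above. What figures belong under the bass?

The notes Bb, Db, Eb, G stack in thirds as Eb–G–Bb–Db — an Eb dominant seventh chord. The bass Bb is the fifth, so this is second inversion: figured 4/3.

4/3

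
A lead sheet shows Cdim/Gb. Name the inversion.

second inversion

Cdim/Gb means C diminished with Gb in the bass. Gb is the fifth of C diminished (C–Eb–Gb), so this is second inversion.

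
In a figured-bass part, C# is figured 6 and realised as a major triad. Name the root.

The figures 6 mean the third of the chord is in the bass. If C# is the third of a major triad, the root is A (chord tones A–C#–E).

A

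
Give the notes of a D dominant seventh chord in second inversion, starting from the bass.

Spelling D dominant seventh: D–F#–A–C. In second inversion the fifth is bass, giving A, C, D, F# from the bottom.

A, C, D, F#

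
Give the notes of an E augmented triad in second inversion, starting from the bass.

B#, E, G#

Spelling E augmented: E–G#–B#. In second inversion the fifth is bass, giving B#, E, G# from the bottom.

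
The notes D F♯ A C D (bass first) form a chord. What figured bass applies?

The notes D, F#, A, C stack in thirds as D–F#–A–C — a D dominant seventh chord. The bass D is the root, so this is root position: figured 7.

7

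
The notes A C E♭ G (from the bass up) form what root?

The distinct letter names are A, C, Eb, G. Arranged as a stack of thirds they read A–C–Eb–G, so A is the root (an A half-diminished seventh chord).

A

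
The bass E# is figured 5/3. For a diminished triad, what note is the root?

E#

The figures 5/3 mean the root of the chord is in the bass. If E# is the root of a diminished triad, the root is E# (chord tones E#–G#–B).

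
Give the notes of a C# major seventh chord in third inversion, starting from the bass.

Spelling C# major seventh: C#–E#–G#–B#. In third inversion the seventh is bass, giving B#, C#, E#, G# from the bottom.

B#, C#, E#, G#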